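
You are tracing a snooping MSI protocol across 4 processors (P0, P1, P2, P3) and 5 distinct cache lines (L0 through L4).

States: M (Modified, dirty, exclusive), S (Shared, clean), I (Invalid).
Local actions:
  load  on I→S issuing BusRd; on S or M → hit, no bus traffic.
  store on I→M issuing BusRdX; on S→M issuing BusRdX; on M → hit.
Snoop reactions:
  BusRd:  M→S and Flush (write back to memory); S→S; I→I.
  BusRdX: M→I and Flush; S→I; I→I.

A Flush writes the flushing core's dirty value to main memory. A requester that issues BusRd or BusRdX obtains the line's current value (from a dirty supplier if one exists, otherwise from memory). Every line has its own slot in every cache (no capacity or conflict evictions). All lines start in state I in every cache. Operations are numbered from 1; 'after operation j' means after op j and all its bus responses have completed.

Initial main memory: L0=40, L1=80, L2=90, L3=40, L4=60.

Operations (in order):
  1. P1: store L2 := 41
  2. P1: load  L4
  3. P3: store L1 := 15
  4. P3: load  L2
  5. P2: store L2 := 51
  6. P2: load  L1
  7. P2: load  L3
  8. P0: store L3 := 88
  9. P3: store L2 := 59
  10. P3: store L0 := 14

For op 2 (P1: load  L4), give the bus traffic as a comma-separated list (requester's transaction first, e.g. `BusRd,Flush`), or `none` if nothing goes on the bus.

step 1: P1: store L2 := 41  ⟶  IMII  (L2)  txn=BusRdX  M[L2]=90
step 2: P1: load  L4  ⟶  ISII  (L4)  txn=BusRd  M[L4]=60
step 3: P3: store L1 := 15  ⟶  IIIM  (L1)  txn=BusRdX  M[L1]=80
step 4: P3: load  L2  ⟶  ISIS  (L2)  txn=BusRd+Flush  M[L2]=41
step 5: P2: store L2 := 51  ⟶  IIMI  (L2)  txn=BusRdX  M[L2]=41
step 6: P2: load  L1  ⟶  IISS  (L1)  txn=BusRd+Flush  M[L1]=15
step 7: P2: load  L3  ⟶  IISI  (L3)  txn=BusRd  M[L3]=40
step 8: P0: store L3 := 88  ⟶  MIII  (L3)  txn=BusRdX  M[L3]=40
step 9: P3: store L2 := 59  ⟶  IIIM  (L2)  txn=BusRdX+Flush  M[L2]=51
step 10: P3: store L0 := 14  ⟶  IIIM  (L0)  txn=BusRdX  M[L0]=40

bus = BusRd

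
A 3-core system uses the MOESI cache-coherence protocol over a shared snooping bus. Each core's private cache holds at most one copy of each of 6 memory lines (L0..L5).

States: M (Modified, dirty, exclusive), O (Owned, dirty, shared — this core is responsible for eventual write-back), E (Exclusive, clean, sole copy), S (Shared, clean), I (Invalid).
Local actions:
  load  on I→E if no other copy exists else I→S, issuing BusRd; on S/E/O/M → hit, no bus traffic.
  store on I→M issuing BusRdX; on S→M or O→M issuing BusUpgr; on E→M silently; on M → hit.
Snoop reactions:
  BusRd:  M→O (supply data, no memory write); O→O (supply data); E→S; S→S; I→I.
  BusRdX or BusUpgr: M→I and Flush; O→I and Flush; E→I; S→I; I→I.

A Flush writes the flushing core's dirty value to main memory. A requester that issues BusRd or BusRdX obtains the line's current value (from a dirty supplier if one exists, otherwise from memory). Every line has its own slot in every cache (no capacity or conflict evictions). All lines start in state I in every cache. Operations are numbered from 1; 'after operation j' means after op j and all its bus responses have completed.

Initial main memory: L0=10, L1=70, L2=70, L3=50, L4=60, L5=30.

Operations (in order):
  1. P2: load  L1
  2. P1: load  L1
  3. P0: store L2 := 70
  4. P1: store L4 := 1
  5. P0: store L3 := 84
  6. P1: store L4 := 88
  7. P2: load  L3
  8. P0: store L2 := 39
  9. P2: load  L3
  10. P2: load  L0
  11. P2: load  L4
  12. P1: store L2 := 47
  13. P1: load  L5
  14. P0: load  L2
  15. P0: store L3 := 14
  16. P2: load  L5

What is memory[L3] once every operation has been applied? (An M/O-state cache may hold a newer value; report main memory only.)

memory[L3] = 50

[1] P2: load  L1 | P0:I, P1:I, P2:E(70) | bus: BusRd
[2] P1: load  L1 | P0:I, P1:S(70), P2:S(70) | bus: BusRd
[3] P0: store L2 := 70 | P0:M(70), P1:I, P2:I | bus: BusRdX
[4] P1: store L4 := 1 | P0:I, P1:M(1), P2:I | bus: BusRdX
[5] P0: store L3 := 84 | P0:M(84), P1:I, P2:I | bus: BusRdX
[6] P1: store L4 := 88 | P0:I, P1:M(88), P2:I | bus: none
[7] P2: load  L3 | P0:O(84), P1:I, P2:S(84) | bus: BusRd
[8] P0: store L2 := 39 | P0:M(39), P1:I, P2:I | bus: none
[9] P2: load  L3 | P0:O(84), P1:I, P2:S(84) | bus: none
[10] P2: load  L0 | P0:I, P1:I, P2:E(10) | bus: BusRd
[11] P2: load  L4 | P0:I, P1:O(88), P2:S(88) | bus: BusRd
[12] P1: store L2 := 47 | P0:I, P1:M(47), P2:I | bus: BusRdX,Flush
[13] P1: load  L5 | P0:I, P1:E(30), P2:I | bus: BusRd
[14] P0: load  L2 | P0:S(47), P1:O(47), P2:I | bus: BusRd
[15] P0: store L3 := 14 | P0:M(14), P1:I, P2:I | bus: BusUpgr
[16] P2: load  L5 | P0:I, P1:S(30), P2:S(30) | bus: BusRd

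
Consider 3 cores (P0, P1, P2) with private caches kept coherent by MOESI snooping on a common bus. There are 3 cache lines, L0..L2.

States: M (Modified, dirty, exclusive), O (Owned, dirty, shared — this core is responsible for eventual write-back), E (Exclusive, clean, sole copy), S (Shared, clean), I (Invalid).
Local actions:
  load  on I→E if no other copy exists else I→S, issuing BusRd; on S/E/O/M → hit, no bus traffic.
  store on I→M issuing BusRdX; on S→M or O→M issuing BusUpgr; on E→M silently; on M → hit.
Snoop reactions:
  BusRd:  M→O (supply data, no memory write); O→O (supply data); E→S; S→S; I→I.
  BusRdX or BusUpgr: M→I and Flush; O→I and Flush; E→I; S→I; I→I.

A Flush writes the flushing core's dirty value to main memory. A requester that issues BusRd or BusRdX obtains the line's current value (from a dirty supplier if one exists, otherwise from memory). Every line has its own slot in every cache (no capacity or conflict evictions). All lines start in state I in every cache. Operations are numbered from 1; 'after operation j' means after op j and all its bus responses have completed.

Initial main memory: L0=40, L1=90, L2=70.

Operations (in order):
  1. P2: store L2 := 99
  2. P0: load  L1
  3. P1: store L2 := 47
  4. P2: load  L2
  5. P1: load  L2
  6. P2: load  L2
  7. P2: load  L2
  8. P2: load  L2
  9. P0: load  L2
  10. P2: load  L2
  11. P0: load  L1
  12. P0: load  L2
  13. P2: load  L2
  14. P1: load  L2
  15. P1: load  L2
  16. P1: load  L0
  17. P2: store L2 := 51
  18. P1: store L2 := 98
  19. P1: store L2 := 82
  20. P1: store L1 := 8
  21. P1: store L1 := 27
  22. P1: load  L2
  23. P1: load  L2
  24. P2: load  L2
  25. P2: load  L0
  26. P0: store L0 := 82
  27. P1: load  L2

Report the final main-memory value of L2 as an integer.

memory[L2] = 51

[1] P2: store L2 := 99 | P0:I, P1:I, P2:M(99) | bus: BusRdX
[2] P0: load  L1 | P0:E(90), P1:I, P2:I | bus: BusRd
[3] P1: store L2 := 47 | P0:I, P1:M(47), P2:I | bus: BusRdX,Flush
[4] P2: load  L2 | P0:I, P1:O(47), P2:S(47) | bus: BusRd
[5] P1: load  L2 | P0:I, P1:O(47), P2:S(47) | bus: none
[6] P2: load  L2 | P0:I, P1:O(47), P2:S(47) | bus: none
[7] P2: load  L2 | P0:I, P1:O(47), P2:S(47) | bus: none
[8] P2: load  L2 | P0:I, P1:O(47), P2:S(47) | bus: none
[9] P0: load  L2 | P0:S(47), P1:O(47), P2:S(47) | bus: BusRd
[10] P2: load  L2 | P0:S(47), P1:O(47), P2:S(47) | bus: none
[11] P0: load  L1 | P0:E(90), P1:I, P2:I | bus: none
[12] P0: load  L2 | P0:S(47), P1:O(47), P2:S(47) | bus: none
[13] P2: load  L2 | P0:S(47), P1:O(47), P2:S(47) | bus: none
[14] P1: load  L2 | P0:S(47), P1:O(47), P2:S(47) | bus: none
[15] P1: load  L2 | P0:S(47), P1:O(47), P2:S(47) | bus: none
[16] P1: load  L0 | P0:I, P1:E(40), P2:I | bus: BusRd
[17] P2: store L2 := 51 | P0:I, P1:I, P2:M(51) | bus: BusUpgr,Flush
[18] P1: store L2 := 98 | P0:I, P1:M(98), P2:I | bus: BusRdX,Flush
[19] P1: store L2 := 82 | P0:I, P1:M(82), P2:I | bus: none
[20] P1: store L1 := 8 | P0:I, P1:M(8), P2:I | bus: BusRdX
[21] P1: store L1 := 27 | P0:I, P1:M(27), P2:I | bus: none
[22] P1: load  L2 | P0:I, P1:M(82), P2:I | bus: none
[23] P1: load  L2 | P0:I, P1:M(82), P2:I | bus: none
[24] P2: load  L2 | P0:I, P1:O(82), P2:S(82) | bus: BusRd
[25] P2: load  L0 | P0:I, P1:S(40), P2:S(40) | bus: BusRd
[26] P0: store L0 := 82 | P0:M(82), P1:I, P2:I | bus: BusRdX
[27] P1: load  L2 | P0:I, P1:O(82), P2:S(82) | bus: none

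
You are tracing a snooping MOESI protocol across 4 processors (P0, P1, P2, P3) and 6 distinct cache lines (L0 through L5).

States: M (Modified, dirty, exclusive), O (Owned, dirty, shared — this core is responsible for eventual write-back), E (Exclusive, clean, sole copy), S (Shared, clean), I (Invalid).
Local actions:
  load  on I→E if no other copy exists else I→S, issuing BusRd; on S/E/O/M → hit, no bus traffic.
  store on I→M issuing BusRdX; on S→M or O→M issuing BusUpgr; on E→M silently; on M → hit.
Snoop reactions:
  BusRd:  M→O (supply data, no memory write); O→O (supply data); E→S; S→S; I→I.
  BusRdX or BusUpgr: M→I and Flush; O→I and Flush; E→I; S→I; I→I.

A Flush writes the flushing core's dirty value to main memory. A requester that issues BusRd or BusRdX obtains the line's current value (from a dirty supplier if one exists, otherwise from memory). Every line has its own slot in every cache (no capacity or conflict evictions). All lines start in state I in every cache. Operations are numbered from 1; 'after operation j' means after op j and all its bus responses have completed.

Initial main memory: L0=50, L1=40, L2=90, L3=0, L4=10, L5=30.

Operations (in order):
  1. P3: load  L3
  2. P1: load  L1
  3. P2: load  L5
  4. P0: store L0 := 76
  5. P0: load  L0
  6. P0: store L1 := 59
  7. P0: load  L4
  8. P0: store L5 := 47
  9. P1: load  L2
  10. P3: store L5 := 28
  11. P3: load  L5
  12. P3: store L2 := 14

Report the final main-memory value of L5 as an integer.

1. P3: load  L3  bus=[BusRd]  L3: P0=I P1=I P2=I P3=E  mem[L3]=0
2. P1: load  L1  bus=[BusRd]  L1: P0=I P1=E P2=I P3=I  mem[L1]=40
3. P2: load  L5  bus=[BusRd]  L5: P0=I P1=I P2=E P3=I  mem[L5]=30
4. P0: store L0 := 76  bus=[BusRdX]  L0: P0=M P1=I P2=I P3=I  mem[L0]=50
5. P0: load  L0  bus=[-]  L0: P0=M P1=I P2=I P3=I  mem[L0]=50
6. P0: store L1 := 59  bus=[BusRdX]  L1: P0=M P1=I P2=I P3=I  mem[L1]=40
7. P0: load  L4  bus=[BusRd]  L4: P0=E P1=I P2=I P3=I  mem[L4]=10
8. P0: store L5 := 47  bus=[BusRdX]  L5: P0=M P1=I P2=I P3=I  mem[L5]=30
9. P1: load  L2  bus=[BusRd]  L2: P0=I P1=E P2=I P3=I  mem[L2]=90
10. P3: store L5 := 28  bus=[BusRdX,Flush]  L5: P0=I P1=I P2=I P3=M  mem[L5]=47
11. P3: load  L5  bus=[-]  L5: P0=I P1=I P2=I P3=M  mem[L5]=47
12. P3: store L2 := 14  bus=[BusRdX]  L2: P0=I P1=I P2=I P3=M  mem[L2]=90

memory[L5] = 47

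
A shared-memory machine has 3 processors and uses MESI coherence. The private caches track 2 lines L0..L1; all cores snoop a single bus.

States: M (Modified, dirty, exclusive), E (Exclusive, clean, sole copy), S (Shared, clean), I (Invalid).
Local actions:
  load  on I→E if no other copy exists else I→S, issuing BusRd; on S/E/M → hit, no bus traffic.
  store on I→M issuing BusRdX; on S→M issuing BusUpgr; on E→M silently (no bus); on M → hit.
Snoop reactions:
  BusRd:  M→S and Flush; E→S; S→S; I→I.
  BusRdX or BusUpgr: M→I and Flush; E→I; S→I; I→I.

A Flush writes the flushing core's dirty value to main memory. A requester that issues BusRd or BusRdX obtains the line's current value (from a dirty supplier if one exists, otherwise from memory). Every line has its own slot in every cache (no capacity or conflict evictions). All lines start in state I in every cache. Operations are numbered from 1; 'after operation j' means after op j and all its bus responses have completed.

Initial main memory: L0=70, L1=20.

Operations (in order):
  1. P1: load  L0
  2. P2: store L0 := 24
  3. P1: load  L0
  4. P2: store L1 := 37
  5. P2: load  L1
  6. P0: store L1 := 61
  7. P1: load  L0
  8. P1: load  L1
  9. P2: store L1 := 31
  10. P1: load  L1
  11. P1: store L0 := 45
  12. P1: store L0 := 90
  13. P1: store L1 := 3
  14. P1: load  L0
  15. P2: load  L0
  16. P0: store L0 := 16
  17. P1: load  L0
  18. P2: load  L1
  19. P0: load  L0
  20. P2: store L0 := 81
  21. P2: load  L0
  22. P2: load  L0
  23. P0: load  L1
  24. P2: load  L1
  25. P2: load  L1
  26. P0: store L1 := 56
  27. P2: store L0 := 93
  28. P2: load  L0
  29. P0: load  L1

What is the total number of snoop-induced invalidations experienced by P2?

invalidations = 5

  op1 P1: load  L0 → I/E/I on L0; bus BusRd; mem=70
  op2 P2: store L0 := 24 → I/I/M on L0; bus BusRdX; mem=70
  op3 P1: load  L0 → I/S/S on L0; bus BusRd Flush; mem=24
  op4 P2: store L1 := 37 → I/I/M on L1; bus BusRdX; mem=20
  op5 P2: load  L1 → I/I/M on L1; bus (none); mem=20
  op6 P0: store L1 := 61 → M/I/I on L1; bus BusRdX Flush; mem=37
  op7 P1: load  L0 → I/S/S on L0; bus (none); mem=24
  op8 P1: load  L1 → S/S/I on L1; bus BusRd Flush; mem=61
  op9 P2: store L1 := 31 → I/I/M on L1; bus BusRdX; mem=61
  op10 P1: load  L1 → I/S/S on L1; bus BusRd Flush; mem=31
  op11 P1: store L0 := 45 → I/M/I on L0; bus BusUpgr; mem=24
  op12 P1: store L0 := 90 → I/M/I on L0; bus (none); mem=24
  op13 P1: store L1 := 3 → I/M/I on L1; bus BusUpgr; mem=31
  op14 P1: load  L0 → I/M/I on L0; bus (none); mem=24
  op15 P2: load  L0 → I/S/S on L0; bus BusRd Flush; mem=90
  op16 P0: store L0 := 16 → M/I/I on L0; bus BusRdX; mem=90
  op17 P1: load  L0 → S/S/I on L0; bus BusRd Flush; mem=16
  op18 P2: load  L1 → I/S/S on L1; bus BusRd Flush; mem=3
  op19 P0: load  L0 → S/S/I on L0; bus (none); mem=16
  op20 P2: store L0 := 81 → I/I/M on L0; bus BusRdX; mem=16
  op21 P2: load  L0 → I/I/M on L0; bus (none); mem=16
  op22 P2: load  L0 → I/I/M on L0; bus (none); mem=16
  op23 P0: load  L1 → S/S/S on L1; bus BusRd; mem=3
  op24 P2: load  L1 → S/S/S on L1; bus (none); mem=3
  op25 P2: load  L1 → S/S/S on L1; bus (none); mem=3
  op26 P0: store L1 := 56 → M/I/I on L1; bus BusUpgr; mem=3
  op27 P2: store L0 := 93 → I/I/M on L0; bus (none); mem=16
  op28 P2: load  L0 → I/I/M on L0; bus (none); mem=16
  op29 P0: load  L1 → M/I/I on L1; bus (none); mem=3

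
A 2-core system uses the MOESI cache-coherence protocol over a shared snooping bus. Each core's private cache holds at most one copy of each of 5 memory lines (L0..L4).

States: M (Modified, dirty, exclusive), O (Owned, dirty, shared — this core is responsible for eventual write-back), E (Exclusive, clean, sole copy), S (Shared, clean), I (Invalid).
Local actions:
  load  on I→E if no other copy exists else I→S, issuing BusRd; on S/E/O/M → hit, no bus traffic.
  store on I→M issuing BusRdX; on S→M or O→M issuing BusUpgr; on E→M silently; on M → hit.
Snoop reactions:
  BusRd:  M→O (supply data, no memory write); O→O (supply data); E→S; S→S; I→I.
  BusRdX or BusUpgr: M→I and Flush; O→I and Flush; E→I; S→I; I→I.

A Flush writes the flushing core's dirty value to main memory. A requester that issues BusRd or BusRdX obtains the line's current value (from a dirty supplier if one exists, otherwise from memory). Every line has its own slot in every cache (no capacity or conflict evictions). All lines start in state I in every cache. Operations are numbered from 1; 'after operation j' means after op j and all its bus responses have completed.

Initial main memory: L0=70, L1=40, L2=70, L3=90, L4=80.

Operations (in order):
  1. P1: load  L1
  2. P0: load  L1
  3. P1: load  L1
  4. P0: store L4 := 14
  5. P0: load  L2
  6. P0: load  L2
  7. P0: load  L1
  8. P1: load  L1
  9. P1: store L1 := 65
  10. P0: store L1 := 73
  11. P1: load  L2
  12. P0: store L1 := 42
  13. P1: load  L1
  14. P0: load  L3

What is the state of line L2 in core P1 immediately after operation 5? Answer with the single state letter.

state = I

[1] P1: load  L1 | P0:I, P1:E(40) | bus: BusRd
[2] P0: load  L1 | P0:S(40), P1:S(40) | bus: BusRd
[3] P1: load  L1 | P0:S(40), P1:S(40) | bus: none
[4] P0: store L4 := 14 | P0:M(14), P1:I | bus: BusRdX
[5] P0: load  L2 | P0:E(70), P1:I | bus: BusRd
[6] P0: load  L2 | P0:E(70), P1:I | bus: none
[7] P0: load  L1 | P0:S(40), P1:S(40) | bus: none
[8] P1: load  L1 | P0:S(40), P1:S(40) | bus: none
[9] P1: store L1 := 65 | P0:I, P1:M(65) | bus: BusUpgr
[10] P0: store L1 := 73 | P0:M(73), P1:I | bus: BusRdX,Flush
[11] P1: load  L2 | P0:S(70), P1:S(70) | bus: BusRd
[12] P0: store L1 := 42 | P0:M(42), P1:I | bus: none
[13] P1: load  L1 | P0:O(42), P1:S(42) | bus: BusRd
[14] P0: load  L3 | P0:E(90), P1:I | bus: BusRd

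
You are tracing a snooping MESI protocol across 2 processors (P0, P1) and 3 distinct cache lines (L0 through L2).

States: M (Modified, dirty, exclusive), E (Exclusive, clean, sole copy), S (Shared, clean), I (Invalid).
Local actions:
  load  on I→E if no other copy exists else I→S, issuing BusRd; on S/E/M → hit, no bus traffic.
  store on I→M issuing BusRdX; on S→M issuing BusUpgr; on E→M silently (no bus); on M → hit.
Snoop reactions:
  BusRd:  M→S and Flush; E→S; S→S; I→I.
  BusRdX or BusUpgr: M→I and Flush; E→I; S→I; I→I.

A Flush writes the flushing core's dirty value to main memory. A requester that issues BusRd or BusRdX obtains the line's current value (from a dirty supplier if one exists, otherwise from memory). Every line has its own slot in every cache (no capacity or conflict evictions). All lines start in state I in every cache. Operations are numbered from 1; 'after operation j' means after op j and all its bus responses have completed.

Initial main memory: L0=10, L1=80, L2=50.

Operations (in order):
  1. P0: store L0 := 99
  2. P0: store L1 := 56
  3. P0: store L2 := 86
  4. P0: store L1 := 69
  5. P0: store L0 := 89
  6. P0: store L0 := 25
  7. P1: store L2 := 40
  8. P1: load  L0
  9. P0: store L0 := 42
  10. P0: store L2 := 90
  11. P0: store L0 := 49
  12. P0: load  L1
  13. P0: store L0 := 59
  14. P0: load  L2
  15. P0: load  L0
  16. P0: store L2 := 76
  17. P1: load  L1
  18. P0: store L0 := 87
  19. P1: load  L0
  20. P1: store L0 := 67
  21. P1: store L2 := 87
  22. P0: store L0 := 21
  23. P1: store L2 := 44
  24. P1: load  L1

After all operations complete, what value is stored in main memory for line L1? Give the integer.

[1] P0: store L0 := 99 | P0:M(99), P1:I | bus: BusRdX
[2] P0: store L1 := 56 | P0:M(56), P1:I | bus: BusRdX
[3] P0: store L2 := 86 | P0:M(86), P1:I | bus: BusRdX
[4] P0: store L1 := 69 | P0:M(69), P1:I | bus: none
[5] P0: store L0 := 89 | P0:M(89), P1:I | bus: none
[6] P0: store L0 := 25 | P0:M(25), P1:I | bus: none
[7] P1: store L2 := 40 | P0:I, P1:M(40) | bus: BusRdX,Flush
[8] P1: load  L0 | P0:S(25), P1:S(25) | bus: BusRd,Flush
[9] P0: store L0 := 42 | P0:M(42), P1:I | bus: BusUpgr
[10] P0: store L2 := 90 | P0:M(90), P1:I | bus: BusRdX,Flush
[11] P0: store L0 := 49 | P0:M(49), P1:I | bus: none
[12] P0: load  L1 | P0:M(69), P1:I | bus: none
[13] P0: store L0 := 59 | P0:M(59), P1:I | bus: none
[14] P0: load  L2 | P0:M(90), P1:I | bus: none
[15] P0: load  L0 | P0:M(59), P1:I | bus: none
[16] P0: store L2 := 76 | P0:M(76), P1:I | bus: none
[17] P1: load  L1 | P0:S(69), P1:S(69) | bus: BusRd,Flush
[18] P0: store L0 := 87 | P0:M(87), P1:I | bus: none
[19] P1: load  L0 | P0:S(87), P1:S(87) | bus: BusRd,Flush
[20] P1: store L0 := 67 | P0:I, P1:M(67) | bus: BusUpgr
[21] P1: store L2 := 87 | P0:I, P1:M(87) | bus: BusRdX,Flush
[22] P0: store L0 := 21 | P0:M(21), P1:I | bus: BusRdX,Flush
[23] P1: store L2 := 44 | P0:I, P1:M(44) | bus: none
[24] P1: load  L1 | P0:S(69), P1:S(69) | bus: none

memory[L1] = 69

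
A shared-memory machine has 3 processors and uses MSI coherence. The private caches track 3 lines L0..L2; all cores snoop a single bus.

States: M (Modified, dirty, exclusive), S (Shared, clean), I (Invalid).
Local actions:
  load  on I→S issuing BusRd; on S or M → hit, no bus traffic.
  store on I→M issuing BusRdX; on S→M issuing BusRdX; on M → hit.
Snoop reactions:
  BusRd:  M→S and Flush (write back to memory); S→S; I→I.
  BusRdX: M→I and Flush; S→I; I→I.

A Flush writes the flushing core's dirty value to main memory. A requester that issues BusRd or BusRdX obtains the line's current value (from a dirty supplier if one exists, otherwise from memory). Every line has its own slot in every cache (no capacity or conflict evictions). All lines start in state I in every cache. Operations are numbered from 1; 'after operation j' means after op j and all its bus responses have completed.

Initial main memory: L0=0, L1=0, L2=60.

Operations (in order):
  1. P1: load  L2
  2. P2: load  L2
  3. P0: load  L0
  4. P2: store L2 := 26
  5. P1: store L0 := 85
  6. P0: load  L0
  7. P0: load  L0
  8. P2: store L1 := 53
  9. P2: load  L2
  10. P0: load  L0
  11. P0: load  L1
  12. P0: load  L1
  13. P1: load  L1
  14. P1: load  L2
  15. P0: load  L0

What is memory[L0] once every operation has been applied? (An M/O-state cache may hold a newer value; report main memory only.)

1. P1: load  L2  bus=[BusRd]  L2: P0=I P1=S P2=I  mem[L2]=60
2. P2: load  L2  bus=[BusRd]  L2: P0=I P1=S P2=S  mem[L2]=60
3. P0: load  L0  bus=[BusRd]  L0: P0=S P1=I P2=I  mem[L0]=0
4. P2: store L2 := 26  bus=[BusRdX]  L2: P0=I P1=I P2=M  mem[L2]=60
5. P1: store L0 := 85  bus=[BusRdX]  L0: P0=I P1=M P2=I  mem[L0]=0
6. P0: load  L0  bus=[BusRd,Flush]  L0: P0=S P1=S P2=I  mem[L0]=85
7. P0: load  L0  bus=[-]  L0: P0=S P1=S P2=I  mem[L0]=85
8. P2: store L1 := 53  bus=[BusRdX]  L1: P0=I P1=I P2=M  mem[L1]=0
9. P2: load  L2  bus=[-]  L2: P0=I P1=I P2=M  mem[L2]=60
10. P0: load  L0  bus=[-]  L0: P0=S P1=S P2=I  mem[L0]=85
11. P0: load  L1  bus=[BusRd,Flush]  L1: P0=S P1=I P2=S  mem[L1]=53
12. P0: load  L1  bus=[-]  L1: P0=S P1=I P2=S  mem[L1]=53
13. P1: load  L1  bus=[BusRd]  L1: P0=S P1=S P2=S  mem[L1]=53
14. P1: load  L2  bus=[BusRd,Flush]  L2: P0=I P1=S P2=S  mem[L2]=26
15. P0: load  L0  bus=[-]  L0: P0=S P1=S P2=I  mem[L0]=85

memory[L0] = 85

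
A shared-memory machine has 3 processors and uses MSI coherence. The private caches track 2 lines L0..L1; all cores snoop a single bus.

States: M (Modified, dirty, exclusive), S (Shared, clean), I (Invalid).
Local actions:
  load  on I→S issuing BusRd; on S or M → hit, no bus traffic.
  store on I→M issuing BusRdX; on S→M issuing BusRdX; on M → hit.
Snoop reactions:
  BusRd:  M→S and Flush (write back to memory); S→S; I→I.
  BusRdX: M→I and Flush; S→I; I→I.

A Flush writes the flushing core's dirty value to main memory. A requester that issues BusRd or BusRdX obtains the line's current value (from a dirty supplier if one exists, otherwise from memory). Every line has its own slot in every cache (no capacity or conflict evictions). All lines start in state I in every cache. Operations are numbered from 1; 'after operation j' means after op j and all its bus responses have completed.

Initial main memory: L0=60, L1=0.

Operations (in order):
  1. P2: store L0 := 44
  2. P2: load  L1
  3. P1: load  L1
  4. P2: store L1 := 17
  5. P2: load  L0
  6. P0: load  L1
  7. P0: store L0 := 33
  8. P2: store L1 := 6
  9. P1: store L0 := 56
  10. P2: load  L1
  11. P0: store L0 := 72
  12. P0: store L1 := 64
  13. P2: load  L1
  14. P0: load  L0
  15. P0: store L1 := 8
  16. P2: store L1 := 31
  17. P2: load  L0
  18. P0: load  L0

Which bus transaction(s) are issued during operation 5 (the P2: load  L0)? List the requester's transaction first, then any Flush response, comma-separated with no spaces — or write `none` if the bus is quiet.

bus = none

1. P2: store L0 := 44  bus=[BusRdX]  L0: P0=I P1=I P2=M  mem[L0]=60
2. P2: load  L1  bus=[BusRd]  L1: P0=I P1=I P2=S  mem[L1]=0
3. P1: load  L1  bus=[BusRd]  L1: P0=I P1=S P2=S  mem[L1]=0
4. P2: store L1 := 17  bus=[BusRdX]  L1: P0=I P1=I P2=M  mem[L1]=0
5. P2: load  L0  bus=[-]  L0: P0=I P1=I P2=M  mem[L0]=60
6. P0: load  L1  bus=[BusRd,Flush]  L1: P0=S P1=I P2=S  mem[L1]=17
7. P0: store L0 := 33  bus=[BusRdX,Flush]  L0: P0=M P1=I P2=I  mem[L0]=44
8. P2: store L1 := 6  bus=[BusRdX]  L1: P0=I P1=I P2=M  mem[L1]=17
9. P1: store L0 := 56  bus=[BusRdX,Flush]  L0: P0=I P1=M P2=I  mem[L0]=33
10. P2: load  L1  bus=[-]  L1: P0=I P1=I P2=M  mem[L1]=17
11. P0: store L0 := 72  bus=[BusRdX,Flush]  L0: P0=M P1=I P2=I  mem[L0]=56
12. P0: store L1 := 64  bus=[BusRdX,Flush]  L1: P0=M P1=I P2=I  mem[L1]=6
13. P2: load  L1  bus=[BusRd,Flush]  L1: P0=S P1=I P2=S  mem[L1]=64
14. P0: load  L0  bus=[-]  L0: P0=M P1=I P2=I  mem[L0]=56
15. P0: store L1 := 8  bus=[BusRdX]  L1: P0=M P1=I P2=I  mem[L1]=64
16. P2: store L1 := 31  bus=[BusRdX,Flush]  L1: P0=I P1=I P2=M  mem[L1]=8
17. P2: load  L0  bus=[BusRd,Flush]  L0: P0=S P1=I P2=S  mem[L0]=72
18. P0: load  L0  bus=[-]  L0: P0=S P1=I P2=S  mem[L0]=72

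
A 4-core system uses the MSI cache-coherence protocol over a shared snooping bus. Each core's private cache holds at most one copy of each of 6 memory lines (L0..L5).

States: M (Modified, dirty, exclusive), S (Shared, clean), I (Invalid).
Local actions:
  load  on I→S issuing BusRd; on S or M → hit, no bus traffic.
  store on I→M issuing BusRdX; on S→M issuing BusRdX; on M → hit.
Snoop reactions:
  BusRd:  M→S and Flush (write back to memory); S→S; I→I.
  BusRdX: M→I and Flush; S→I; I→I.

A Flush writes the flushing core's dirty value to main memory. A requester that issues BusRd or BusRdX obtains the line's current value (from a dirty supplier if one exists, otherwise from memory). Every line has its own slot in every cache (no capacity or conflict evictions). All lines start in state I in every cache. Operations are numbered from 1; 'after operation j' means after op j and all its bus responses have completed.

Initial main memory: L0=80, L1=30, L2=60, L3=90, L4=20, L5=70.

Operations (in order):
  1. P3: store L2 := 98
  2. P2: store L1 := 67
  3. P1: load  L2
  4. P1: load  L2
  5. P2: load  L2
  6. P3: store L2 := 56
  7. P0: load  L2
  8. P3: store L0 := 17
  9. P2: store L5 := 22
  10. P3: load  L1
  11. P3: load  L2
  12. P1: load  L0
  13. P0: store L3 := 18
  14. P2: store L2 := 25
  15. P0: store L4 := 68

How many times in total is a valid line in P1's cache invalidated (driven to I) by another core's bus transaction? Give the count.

  op1 P3: store L2 := 98 → I/I/I/M on L2; bus BusRdX; mem=60
  op2 P2: store L1 := 67 → I/I/M/I on L1; bus BusRdX; mem=30
  op3 P1: load  L2 → I/S/I/S on L2; bus BusRd Flush; mem=98
  op4 P1: load  L2 → I/S/I/S on L2; bus (none); mem=98
  op5 P2: load  L2 → I/S/S/S on L2; bus BusRd; mem=98
  op6 P3: store L2 := 56 → I/I/I/M on L2; bus BusRdX; mem=98
  op7 P0: load  L2 → S/I/I/S on L2; bus BusRd Flush; mem=56
  op8 P3: store L0 := 17 → I/I/I/M on L0; bus BusRdX; mem=80
  op9 P2: store L5 := 22 → I/I/M/I on L5; bus BusRdX; mem=70
  op10 P3: load  L1 → I/I/S/S on L1; bus BusRd Flush; mem=67
  op11 P3: load  L2 → S/I/I/S on L2; bus (none); mem=56
  op12 P1: load  L0 → I/S/I/S on L0; bus BusRd Flush; mem=17
  op13 P0: store L3 := 18 → M/I/I/I on L3; bus BusRdX; mem=90
  op14 P2: store L2 := 25 → I/I/M/I on L2; bus BusRdX; mem=56
  op15 P0: store L4 := 68 → M/I/I/I on L4; bus BusRdX; mem=20

invalidations = 1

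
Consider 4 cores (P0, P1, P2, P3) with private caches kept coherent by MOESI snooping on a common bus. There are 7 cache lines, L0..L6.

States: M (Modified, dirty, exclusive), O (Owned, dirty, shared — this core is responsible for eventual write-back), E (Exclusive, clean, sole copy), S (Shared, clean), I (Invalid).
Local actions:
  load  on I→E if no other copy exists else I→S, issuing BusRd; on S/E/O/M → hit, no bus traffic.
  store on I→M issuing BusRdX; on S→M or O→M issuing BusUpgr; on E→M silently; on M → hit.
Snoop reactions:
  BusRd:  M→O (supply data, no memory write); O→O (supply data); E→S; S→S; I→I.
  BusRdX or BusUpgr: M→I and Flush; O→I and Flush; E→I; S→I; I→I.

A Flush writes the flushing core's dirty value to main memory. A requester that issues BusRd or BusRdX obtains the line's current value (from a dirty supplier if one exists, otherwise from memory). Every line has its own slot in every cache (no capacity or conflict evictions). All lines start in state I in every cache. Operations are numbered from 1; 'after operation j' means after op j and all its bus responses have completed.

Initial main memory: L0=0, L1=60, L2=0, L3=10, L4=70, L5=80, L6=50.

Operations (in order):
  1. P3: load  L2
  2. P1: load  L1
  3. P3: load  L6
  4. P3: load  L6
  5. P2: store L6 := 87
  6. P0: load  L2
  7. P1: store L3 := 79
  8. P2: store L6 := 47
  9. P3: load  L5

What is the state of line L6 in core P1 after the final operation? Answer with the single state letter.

state = I

[1] P3: load  L2 | P0:I, P1:I, P2:I, P3:E(0) | bus: BusRd
[2] P1: load  L1 | P0:I, P1:E(60), P2:I, P3:I | bus: BusRd
[3] P3: load  L6 | P0:I, P1:I, P2:I, P3:E(50) | bus: BusRd
[4] P3: load  L6 | P0:I, P1:I, P2:I, P3:E(50) | bus: none
[5] P2: store L6 := 87 | P0:I, P1:I, P2:M(87), P3:I | bus: BusRdX
[6] P0: load  L2 | P0:S(0), P1:I, P2:I, P3:S(0) | bus: BusRd
[7] P1: store L3 := 79 | P0:I, P1:M(79), P2:I, P3:I | bus: BusRdX
[8] P2: store L6 := 47 | P0:I, P1:I, P2:M(47), P3:I | bus: none
[9] P3: load  L5 | P0:I, P1:I, P2:I, P3:E(80) | bus: BusRd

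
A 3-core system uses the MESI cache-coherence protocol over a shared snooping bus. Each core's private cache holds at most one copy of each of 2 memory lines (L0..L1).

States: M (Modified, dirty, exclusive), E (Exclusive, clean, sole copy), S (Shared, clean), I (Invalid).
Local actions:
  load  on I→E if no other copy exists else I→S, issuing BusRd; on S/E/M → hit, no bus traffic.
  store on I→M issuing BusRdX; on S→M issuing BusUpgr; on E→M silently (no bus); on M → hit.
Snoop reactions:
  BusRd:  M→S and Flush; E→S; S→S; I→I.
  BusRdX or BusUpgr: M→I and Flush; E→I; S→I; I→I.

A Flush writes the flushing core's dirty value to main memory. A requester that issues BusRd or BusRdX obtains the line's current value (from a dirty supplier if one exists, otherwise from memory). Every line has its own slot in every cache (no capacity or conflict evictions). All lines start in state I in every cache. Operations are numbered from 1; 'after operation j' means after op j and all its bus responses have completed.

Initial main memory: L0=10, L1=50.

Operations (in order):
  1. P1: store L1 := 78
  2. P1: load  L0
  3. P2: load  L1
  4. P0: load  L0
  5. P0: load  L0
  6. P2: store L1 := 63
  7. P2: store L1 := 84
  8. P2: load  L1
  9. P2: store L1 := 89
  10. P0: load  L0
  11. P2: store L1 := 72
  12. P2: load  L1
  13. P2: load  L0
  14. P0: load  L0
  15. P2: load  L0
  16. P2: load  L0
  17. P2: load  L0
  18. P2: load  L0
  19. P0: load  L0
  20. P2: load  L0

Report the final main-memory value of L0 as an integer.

memory[L0] = 10

step 1: P1: store L1 := 78  ⟶  IMI  (L1)  txn=BusRdX  M[L1]=50
step 2: P1: load  L0  ⟶  IEI  (L0)  txn=BusRd  M[L0]=10
step 3: P2: load  L1  ⟶  ISS  (L1)  txn=BusRd+Flush  M[L1]=78
step 4: P0: load  L0  ⟶  SSI  (L0)  txn=BusRd  M[L0]=10
step 5: P0: load  L0  ⟶  SSI  (L0)  txn=∅  M[L0]=10
step 6: P2: store L1 := 63  ⟶  IIM  (L1)  txn=BusUpgr  M[L1]=78
step 7: P2: store L1 := 84  ⟶  IIM  (L1)  txn=∅  M[L1]=78
step 8: P2: load  L1  ⟶  IIM  (L1)  txn=∅  M[L1]=78
step 9: P2: store L1 := 89  ⟶  IIM  (L1)  txn=∅  M[L1]=78
step 10: P0: load  L0  ⟶  SSI  (L0)  txn=∅  M[L0]=10
step 11: P2: store L1 := 72  ⟶  IIM  (L1)  txn=∅  M[L1]=78
step 12: P2: load  L1  ⟶  IIM  (L1)  txn=∅  M[L1]=78
step 13: P2: load  L0  ⟶  SSS  (L0)  txn=BusRd  M[L0]=10
step 14: P0: load  L0  ⟶  SSS  (L0)  txn=∅  M[L0]=10
step 15: P2: load  L0  ⟶  SSS  (L0)  txn=∅  M[L0]=10
step 16: P2: load  L0  ⟶  SSS  (L0)  txn=∅  M[L0]=10
step 17: P2: load  L0  ⟶  SSS  (L0)  txn=∅  M[L0]=10
step 18: P2: load  L0  ⟶  SSS  (L0)  txn=∅  M[L0]=10
step 19: P0: load  L0  ⟶  SSS  (L0)  txn=∅  M[L0]=10
step 20: P2: load  L0  ⟶  SSS  (L0)  txn=∅  M[L0]=10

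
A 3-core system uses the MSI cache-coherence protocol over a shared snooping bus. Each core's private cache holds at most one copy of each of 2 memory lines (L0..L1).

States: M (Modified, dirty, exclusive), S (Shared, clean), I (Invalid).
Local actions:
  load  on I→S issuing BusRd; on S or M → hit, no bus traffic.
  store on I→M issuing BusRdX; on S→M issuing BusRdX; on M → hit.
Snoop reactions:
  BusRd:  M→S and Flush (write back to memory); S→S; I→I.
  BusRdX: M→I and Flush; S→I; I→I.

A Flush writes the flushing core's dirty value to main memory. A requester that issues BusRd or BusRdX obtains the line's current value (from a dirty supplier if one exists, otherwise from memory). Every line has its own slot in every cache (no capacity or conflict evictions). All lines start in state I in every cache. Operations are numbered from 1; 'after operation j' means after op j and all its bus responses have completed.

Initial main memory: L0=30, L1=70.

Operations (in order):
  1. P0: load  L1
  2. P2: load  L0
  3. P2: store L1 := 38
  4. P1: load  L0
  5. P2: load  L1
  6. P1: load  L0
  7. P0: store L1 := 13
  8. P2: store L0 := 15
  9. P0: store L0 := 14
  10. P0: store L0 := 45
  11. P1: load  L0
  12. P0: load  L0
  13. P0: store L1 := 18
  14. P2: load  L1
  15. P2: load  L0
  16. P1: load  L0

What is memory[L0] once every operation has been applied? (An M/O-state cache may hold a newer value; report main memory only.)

memory[L0] = 45

step 1: P0: load  L1  ⟶  SII  (L1)  txn=BusRd  M[L1]=70
step 2: P2: load  L0  ⟶  IIS  (L0)  txn=BusRd  M[L0]=30
step 3: P2: store L1 := 38  ⟶  IIM  (L1)  txn=BusRdX  M[L1]=70
step 4: P1: load  L0  ⟶  ISS  (L0)  txn=BusRd  M[L0]=30
step 5: P2: load  L1  ⟶  IIM  (L1)  txn=∅  M[L1]=70
step 6: P1: load  L0  ⟶  ISS  (L0)  txn=∅  M[L0]=30
step 7: P0: store L1 := 13  ⟶  MII  (L1)  txn=BusRdX+Flush  M[L1]=38
step 8: P2: store L0 := 15  ⟶  IIM  (L0)  txn=BusRdX  M[L0]=30
step 9: P0: store L0 := 14  ⟶  MII  (L0)  txn=BusRdX+Flush  M[L0]=15
step 10: P0: store L0 := 45  ⟶  MII  (L0)  txn=∅  M[L0]=15
step 11: P1: load  L0  ⟶  SSI  (L0)  txn=BusRd+Flush  M[L0]=45
step 12: P0: load  L0  ⟶  SSI  (L0)  txn=∅  M[L0]=45
step 13: P0: store L1 := 18  ⟶  MII  (L1)  txn=∅  M[L1]=38
step 14: P2: load  L1  ⟶  SIS  (L1)  txn=BusRd+Flush  M[L1]=18
step 15: P2: load  L0  ⟶  SSS  (L0)  txn=BusRd  M[L0]=45
step 16: P1: load  L0  ⟶  SSS  (L0)  txn=∅  M[L0]=45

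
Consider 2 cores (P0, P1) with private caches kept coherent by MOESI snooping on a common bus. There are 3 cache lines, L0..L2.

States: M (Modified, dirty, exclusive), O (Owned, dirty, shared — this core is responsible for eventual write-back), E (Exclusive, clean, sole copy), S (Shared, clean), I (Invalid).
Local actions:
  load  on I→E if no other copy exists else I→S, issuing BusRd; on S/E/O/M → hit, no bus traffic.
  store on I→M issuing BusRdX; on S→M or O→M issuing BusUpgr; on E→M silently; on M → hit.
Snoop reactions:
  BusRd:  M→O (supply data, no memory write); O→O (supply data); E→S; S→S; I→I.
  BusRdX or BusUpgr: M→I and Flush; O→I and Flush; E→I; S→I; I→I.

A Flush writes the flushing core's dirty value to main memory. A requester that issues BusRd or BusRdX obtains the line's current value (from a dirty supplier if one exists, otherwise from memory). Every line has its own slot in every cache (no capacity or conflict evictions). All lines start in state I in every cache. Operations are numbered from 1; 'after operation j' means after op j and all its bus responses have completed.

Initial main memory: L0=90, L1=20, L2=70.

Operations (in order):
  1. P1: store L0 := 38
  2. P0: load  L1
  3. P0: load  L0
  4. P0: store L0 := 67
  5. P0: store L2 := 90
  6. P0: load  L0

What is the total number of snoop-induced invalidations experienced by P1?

1. P1: store L0 := 38  bus=[BusRdX]  L0: P0=I P1=M  mem[L0]=90
2. P0: load  L1  bus=[BusRd]  L1: P0=E P1=I  mem[L1]=20
3. P0: load  L0  bus=[BusRd]  L0: P0=S P1=O  mem[L0]=90
4. P0: store L0 := 67  bus=[BusUpgr,Flush]  L0: P0=M P1=I  mem[L0]=38
5. P0: store L2 := 90  bus=[BusRdX]  L2: P0=M P1=I  mem[L2]=70
6. P0: load  L0  bus=[-]  L0: P0=M P1=I  mem[L0]=38

invalidations = 1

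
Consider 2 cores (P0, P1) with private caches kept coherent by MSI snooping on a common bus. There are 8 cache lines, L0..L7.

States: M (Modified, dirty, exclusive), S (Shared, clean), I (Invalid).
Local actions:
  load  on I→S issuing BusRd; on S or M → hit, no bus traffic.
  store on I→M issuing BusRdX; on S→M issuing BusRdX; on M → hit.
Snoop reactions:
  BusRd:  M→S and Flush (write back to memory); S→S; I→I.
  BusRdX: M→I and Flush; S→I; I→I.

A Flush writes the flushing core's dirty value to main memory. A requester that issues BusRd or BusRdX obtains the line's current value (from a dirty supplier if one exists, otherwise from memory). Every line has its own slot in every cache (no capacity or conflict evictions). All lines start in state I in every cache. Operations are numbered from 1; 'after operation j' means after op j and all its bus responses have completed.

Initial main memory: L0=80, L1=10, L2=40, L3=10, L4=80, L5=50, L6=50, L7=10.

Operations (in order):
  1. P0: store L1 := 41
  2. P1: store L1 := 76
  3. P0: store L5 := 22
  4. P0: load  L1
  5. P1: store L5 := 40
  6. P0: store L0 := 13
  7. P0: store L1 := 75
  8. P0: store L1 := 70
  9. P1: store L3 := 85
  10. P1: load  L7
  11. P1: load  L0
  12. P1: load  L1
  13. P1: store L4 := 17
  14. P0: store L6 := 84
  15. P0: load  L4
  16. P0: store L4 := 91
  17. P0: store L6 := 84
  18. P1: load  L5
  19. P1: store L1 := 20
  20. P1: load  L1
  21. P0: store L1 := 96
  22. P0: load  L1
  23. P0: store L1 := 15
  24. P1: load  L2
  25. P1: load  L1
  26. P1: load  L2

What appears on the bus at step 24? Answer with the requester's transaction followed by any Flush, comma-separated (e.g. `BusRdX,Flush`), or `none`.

  op1 P0: store L1 := 41 → M/I on L1; bus BusRdX; mem=10
  op2 P1: store L1 := 76 → I/M on L1; bus BusRdX Flush; mem=41
  op3 P0: store L5 := 22 → M/I on L5; bus BusRdX; mem=50
  op4 P0: load  L1 → S/S on L1; bus BusRd Flush; mem=76
  op5 P1: store L5 := 40 → I/M on L5; bus BusRdX Flush; mem=22
  op6 P0: store L0 := 13 → M/I on L0; bus BusRdX; mem=80
  op7 P0: store L1 := 75 → M/I on L1; bus BusRdX; mem=76
  op8 P0: store L1 := 70 → M/I on L1; bus (none); mem=76
  op9 P1: store L3 := 85 → I/M on L3; bus BusRdX; mem=10
  op10 P1: load  L7 → I/S on L7; bus BusRd; mem=10
  op11 P1: load  L0 → S/S on L0; bus BusRd Flush; mem=13
  op12 P1: load  L1 → S/S on L1; bus BusRd Flush; mem=70
  op13 P1: store L4 := 17 → I/M on L4; bus BusRdX; mem=80
  op14 P0: store L6 := 84 → M/I on L6; bus BusRdX; mem=50
  op15 P0: load  L4 → S/S on L4; bus BusRd Flush; mem=17
  op16 P0: store L4 := 91 → M/I on L4; bus BusRdX; mem=17
  op17 P0: store L6 := 84 → M/I on L6; bus (none); mem=50
  op18 P1: load  L5 → I/M on L5; bus (none); mem=22
  op19 P1: store L1 := 20 → I/M on L1; bus BusRdX; mem=70
  op20 P1: load  L1 → I/M on L1; bus (none); mem=70
  op21 P0: store L1 := 96 → M/I on L1; bus BusRdX Flush; mem=20
  op22 P0: load  L1 → M/I on L1; bus (none); mem=20
  op23 P0: store L1 := 15 → M/I on L1; bus (none); mem=20
  op24 P1: load  L2 → I/S on L2; bus BusRd; mem=40
  op25 P1: load  L1 → S/S on L1; bus BusRd Flush; mem=15
  op26 P1: load  L2 → I/S on L2; bus (none); mem=40

bus = BusRd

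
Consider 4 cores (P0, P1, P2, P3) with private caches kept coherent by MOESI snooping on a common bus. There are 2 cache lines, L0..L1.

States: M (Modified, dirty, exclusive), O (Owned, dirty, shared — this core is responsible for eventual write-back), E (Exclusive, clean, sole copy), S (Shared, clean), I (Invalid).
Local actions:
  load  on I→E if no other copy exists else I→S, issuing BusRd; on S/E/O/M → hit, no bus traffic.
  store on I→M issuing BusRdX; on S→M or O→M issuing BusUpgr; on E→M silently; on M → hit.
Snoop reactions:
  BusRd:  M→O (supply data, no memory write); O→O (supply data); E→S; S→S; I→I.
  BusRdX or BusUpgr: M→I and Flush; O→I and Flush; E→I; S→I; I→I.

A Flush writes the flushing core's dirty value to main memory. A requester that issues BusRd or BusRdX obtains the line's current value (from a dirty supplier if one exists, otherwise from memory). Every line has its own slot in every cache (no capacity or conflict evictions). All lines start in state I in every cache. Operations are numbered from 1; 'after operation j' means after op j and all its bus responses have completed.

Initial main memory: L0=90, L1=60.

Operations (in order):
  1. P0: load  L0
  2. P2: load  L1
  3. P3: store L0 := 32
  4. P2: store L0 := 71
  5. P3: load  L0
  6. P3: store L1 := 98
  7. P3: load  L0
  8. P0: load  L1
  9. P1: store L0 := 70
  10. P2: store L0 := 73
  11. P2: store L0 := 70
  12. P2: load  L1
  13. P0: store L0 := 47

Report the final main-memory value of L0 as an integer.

memory[L0] = 70

  op1 P0: load  L0 → E/I/I/I on L0; bus BusRd; mem=90
  op2 P2: load  L1 → I/I/E/I on L1; bus BusRd; mem=60
  op3 P3: store L0 := 32 → I/I/I/M on L0; bus BusRdX; mem=90
  op4 P2: store L0 := 71 → I/I/M/I on L0; bus BusRdX Flush; mem=32
  op5 P3: load  L0 → I/I/O/S on L0; bus BusRd; mem=32
  op6 P3: store L1 := 98 → I/I/I/M on L1; bus BusRdX; mem=60
  op7 P3: load  L0 → I/I/O/S on L0; bus (none); mem=32
  op8 P0: load  L1 → S/I/I/O on L1; bus BusRd; mem=60
  op9 P1: store L0 := 70 → I/M/I/I on L0; bus BusRdX Flush; mem=71
  op10 P2: store L0 := 73 → I/I/M/I on L0; bus BusRdX Flush; mem=70
  op11 P2: store L0 := 70 → I/I/M/I on L0; bus (none); mem=70
  op12 P2: load  L1 → S/I/S/O on L1; bus BusRd; mem=60
  op13 P0: store L0 := 47 → M/I/I/I on L0; bus BusRdX Flush; mem=70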